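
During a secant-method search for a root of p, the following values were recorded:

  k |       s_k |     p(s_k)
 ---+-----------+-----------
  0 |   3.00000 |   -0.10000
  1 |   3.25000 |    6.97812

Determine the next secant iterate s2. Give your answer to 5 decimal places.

s2 = 3.25000 − 6.97812·(3.25000 − 3.00000) / (6.97812 − (-0.10000))
   = 3.25000 − (1.7445300)/(7.0781200) = 3.0035320

3.00353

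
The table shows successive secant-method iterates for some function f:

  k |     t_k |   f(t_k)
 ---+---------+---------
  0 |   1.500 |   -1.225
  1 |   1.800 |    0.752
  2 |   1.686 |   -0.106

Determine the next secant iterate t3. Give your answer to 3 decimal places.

t3 = 1.686 − (-0.106)·(1.686 − 1.800) / (-0.106 − 0.752)
   = 1.686 − (0.01208)/(-0.85800) = 1.70008

1.700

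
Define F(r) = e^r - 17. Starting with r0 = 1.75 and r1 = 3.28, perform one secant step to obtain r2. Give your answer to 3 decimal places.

2.576

F(1.75) = -11.24540, F(3.28) = 9.57577
r2 = 3.28000 − 9.57577·(3.28000 − 1.75000) / (9.57577 − (-11.24540)) = 3.28000 − (14.65093)/(20.82117) = 2.57634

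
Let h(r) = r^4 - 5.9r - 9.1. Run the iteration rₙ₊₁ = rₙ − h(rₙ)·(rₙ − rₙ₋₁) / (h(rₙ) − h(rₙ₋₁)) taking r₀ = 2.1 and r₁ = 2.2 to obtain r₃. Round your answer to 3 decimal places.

2.162

h(2.1) = -2.04190, h(2.2) = 1.34560
r₂ = 2.20000 − 1.34560·(2.20000 − 2.10000) / (1.34560 − (-2.04190)) = 2.20000 − (0.13456)/(3.38750) = 2.16028
h(2.16028) = -0.06663
r₃ = 2.16028 − (-0.06663)·(2.16028 − 2.20000) / (-0.06663 − 1.34560) = 2.16028 − (0.00265)/(-1.41223) = 2.16215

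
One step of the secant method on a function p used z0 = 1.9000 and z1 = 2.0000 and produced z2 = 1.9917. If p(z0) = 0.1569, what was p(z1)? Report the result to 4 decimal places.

The secant line through (1.9000, 0.1569) and (2.0000, p(z1)) crosses zero at z2 = 1.9917.
So (1.9000, 0.1569), (2.0000, p(z1)), (1.9917, 0) are collinear:
p(z1) = 0.1569 · (2.0000 − 1.9917) / (1.9000 − 1.9917) = 0.1569 · (0.008300)/(-0.091700) = -0.014201

-0.0142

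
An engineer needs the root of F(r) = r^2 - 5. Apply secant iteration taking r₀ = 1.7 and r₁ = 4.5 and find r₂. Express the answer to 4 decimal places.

2.0403

F(1.7) = -2.110000, F(4.5) = 15.250000
r₂ = 4.500000 − 15.250000·(4.500000 − 1.700000) / (15.250000 − (-2.110000)) = 4.500000 − (42.700000)/(17.360000) = 2.040323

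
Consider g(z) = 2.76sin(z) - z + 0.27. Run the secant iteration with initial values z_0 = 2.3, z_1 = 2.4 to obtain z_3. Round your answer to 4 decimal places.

g(2.3) = 0.028146, g(2.4) = -0.265722
z_2 = 2.400000 − (-0.265722)·(2.400000 − 2.300000) / (-0.265722 − 0.028146) = 2.400000 − (-0.026572)/(-0.293868) = 2.309578
g(2.309578) = 0.000861
z_3 = 2.309578 − 0.000861·(2.309578 − 2.400000) / (0.000861 − (-0.265722)) = 2.309578 − (-0.000078)/(0.266583) = 2.309870

2.3099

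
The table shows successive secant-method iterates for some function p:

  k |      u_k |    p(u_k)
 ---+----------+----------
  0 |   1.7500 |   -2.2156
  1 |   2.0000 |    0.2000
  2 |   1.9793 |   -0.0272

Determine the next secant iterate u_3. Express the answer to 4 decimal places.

u_3 = 1.9793 − (-0.0272)·(1.9793 − 2.0000) / (-0.0272 − 0.2000)
   = 1.9793 − (0.000563)/(-0.227200) = 1.981778

1.9818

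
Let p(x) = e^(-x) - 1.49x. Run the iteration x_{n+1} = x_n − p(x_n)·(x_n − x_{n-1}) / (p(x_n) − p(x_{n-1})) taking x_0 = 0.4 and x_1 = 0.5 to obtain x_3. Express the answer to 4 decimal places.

p(0.4) = 0.074320, p(0.5) = -0.138469
x_2 = 0.500000 − (-0.138469)·(0.500000 − 0.400000) / (-0.138469 − 0.074320) = 0.500000 − (-0.013847)/(-0.212789) = 0.434927
p(0.434927) = -0.000728
x_3 = 0.434927 − (-0.000728)·(0.434927 − 0.500000) / (-0.000728 − (-0.138469)) = 0.434927 − (0.000047)/(0.137741) = 0.434582

0.4346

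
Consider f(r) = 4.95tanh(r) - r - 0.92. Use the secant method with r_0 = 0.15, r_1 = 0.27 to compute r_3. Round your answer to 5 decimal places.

f(0.15) = -0.3330191, f(0.27) = 0.1149429
r_2 = 0.2700000 − 0.1149429·(0.2700000 − 0.1500000) / (0.1149429 − (-0.3330191)) = 0.2700000 − (0.0137932)/(0.4479620) = 0.2392091
f(0.2392091) = 0.0027963
r_3 = 0.2392091 − 0.0027963·(0.2392091 − 0.2700000) / (0.0027963 − 0.1149429) = 0.2392091 − (-0.0000861)/(-0.1121466) = 0.2384413

0.23844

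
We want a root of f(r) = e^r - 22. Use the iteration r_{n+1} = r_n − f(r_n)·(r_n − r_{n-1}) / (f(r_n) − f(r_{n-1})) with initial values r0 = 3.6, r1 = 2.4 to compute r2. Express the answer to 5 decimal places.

2.91504

f(3.6) = 14.5982344, f(2.4) = -10.9768236
r2 = 2.4000000 − (-10.9768236)·(2.4000000 − 3.6000000) / (-10.9768236 − 14.5982344) = 2.4000000 − (13.1721883)/(-25.5750581) = 2.9150404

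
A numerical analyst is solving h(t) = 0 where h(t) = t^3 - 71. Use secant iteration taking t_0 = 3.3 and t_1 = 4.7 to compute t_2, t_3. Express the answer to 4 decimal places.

h(3.3) = -35.063000, h(4.7) = 32.823000
t_2 = 4.700000 − 32.823000·(4.700000 − 3.300000) / (32.823000 − (-35.063000)) = 4.700000 − (45.952200)/(67.886000) = 4.023098
h(4.023098) = -5.884904
t_3 = 4.023098 − (-5.884904)·(4.023098 − 4.700000) / (-5.884904 − 32.823000) = 4.023098 − (3.983506)/(-38.707904) = 4.126009

4.0231, 4.1260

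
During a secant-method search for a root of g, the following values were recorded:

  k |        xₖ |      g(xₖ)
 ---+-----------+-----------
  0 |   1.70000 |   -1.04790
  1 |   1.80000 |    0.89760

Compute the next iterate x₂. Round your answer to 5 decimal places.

1.75386

x₂ = 1.80000 − 0.89760·(1.80000 − 1.70000) / (0.89760 − (-1.04790))
   = 1.80000 − (0.0897600)/(1.9455000) = 1.7538628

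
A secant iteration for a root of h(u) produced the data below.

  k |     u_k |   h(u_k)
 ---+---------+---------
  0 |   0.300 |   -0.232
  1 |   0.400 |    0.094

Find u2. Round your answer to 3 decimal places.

u2 = 0.400 − 0.094·(0.400 − 0.300) / (0.094 − (-0.232))
   = 0.400 − (0.00940)/(0.32600) = 0.37117

0.371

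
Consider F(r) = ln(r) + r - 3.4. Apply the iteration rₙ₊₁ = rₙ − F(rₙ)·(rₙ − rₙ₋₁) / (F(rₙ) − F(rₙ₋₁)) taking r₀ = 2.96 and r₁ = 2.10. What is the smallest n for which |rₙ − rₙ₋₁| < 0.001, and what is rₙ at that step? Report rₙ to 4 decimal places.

F(2.96) = 0.645189, F(2.10) = -0.558063
r₂ = 2.100000 − (-0.558063)·(-0.860000)/(-1.203252) = 2.498864;  |Δ| = 0.398864
F(2.498864) = 0.014700
r₃ = 2.498864 − 0.014700·(0.398864)/(0.572763) = 2.488627;  |Δ| = 0.010237
F(2.488627) = 0.000358
r₄ = 2.488627 − 0.000358·(-0.010237)/(-0.014342) = 2.488371;  |Δ| = 0.000256
|r₄ − r₃| = 0.000256 < 0.001

n = 4, rₙ = 2.4884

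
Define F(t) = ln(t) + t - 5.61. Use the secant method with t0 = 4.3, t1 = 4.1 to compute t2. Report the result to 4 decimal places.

4.1800

F(4.3) = 0.148615, F(4.1) = -0.099013
t2 = 4.100000 − (-0.099013)·(4.100000 − 4.300000) / (-0.099013 − 0.148615) = 4.100000 − (0.019803)/(-0.247628) = 4.179969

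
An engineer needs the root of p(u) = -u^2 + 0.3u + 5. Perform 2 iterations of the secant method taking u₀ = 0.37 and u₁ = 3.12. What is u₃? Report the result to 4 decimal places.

2.3202

p(0.37) = 4.974100, p(3.12) = -3.798400
u₂ = 3.120000 − (-3.798400)·(3.120000 − 0.370000) / (-3.798400 − 4.974100) = 3.120000 − (-10.445600)/(-8.772500) = 1.929279
p(1.929279) = 1.856666
u₃ = 1.929279 − 1.856666·(1.929279 − 3.120000) / (1.856666 − (-3.798400)) = 1.929279 − (-2.210772)/(5.655066) = 2.320215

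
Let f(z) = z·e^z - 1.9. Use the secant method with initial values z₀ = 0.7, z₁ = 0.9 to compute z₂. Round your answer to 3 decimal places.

f(0.7) = -0.49037, f(0.9) = 0.31364
z₂ = 0.90000 − 0.31364·(0.90000 − 0.70000) / (0.31364 − (-0.49037)) = 0.90000 − (0.06273)/(0.80402) = 0.82198

0.822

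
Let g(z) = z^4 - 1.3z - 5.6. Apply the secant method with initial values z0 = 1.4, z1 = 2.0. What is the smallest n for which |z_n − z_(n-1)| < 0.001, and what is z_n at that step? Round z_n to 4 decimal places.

g(1.4) = -3.578400, g(2.0) = 7.800000
z2 = 2.000000 − 7.800000·(0.600000)/(11.378400) = 1.588694;  |Δ| = 0.411306
g(1.588694) = -1.294980
z3 = 1.588694 − (-1.294980)·(-0.411306)/(-9.094980) = 1.647258;  |Δ| = 0.058563
g(1.647258) = -0.378581
z4 = 1.647258 − (-0.378581)·(0.058563)/(0.916400) = 1.671451;  |Δ| = 0.024194
g(1.671451) = 0.032149
z5 = 1.671451 − 0.032149·(0.024194)/(0.410729) = 1.669558;  |Δ| = 0.001894
g(1.669558) = -0.000701
z6 = 1.669558 − (-0.000701)·(-0.001894)/(-0.032849) = 1.669598;  |Δ| = 0.000040
|z6 − z5| = 0.000040 < 0.001

n = 6, z_n = 1.6696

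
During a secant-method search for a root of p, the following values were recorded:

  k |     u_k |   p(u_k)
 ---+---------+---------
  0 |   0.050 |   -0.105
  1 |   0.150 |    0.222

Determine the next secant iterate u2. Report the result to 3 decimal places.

u2 = 0.150 − 0.222·(0.150 − 0.050) / (0.222 − (-0.105))
   = 0.150 − (0.02220)/(0.32700) = 0.08211

0.082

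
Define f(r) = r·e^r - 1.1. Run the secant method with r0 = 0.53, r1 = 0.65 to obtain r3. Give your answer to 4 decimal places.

f(0.53) = -0.199566, f(0.65) = 0.145102
r2 = 0.650000 − 0.145102·(0.650000 − 0.530000) / (0.145102 − (-0.199566)) = 0.650000 − (0.017412)/(0.344667) = 0.599481
f(0.599481) = -0.008241
r3 = 0.599481 − (-0.008241)·(0.599481 − 0.650000) / (-0.008241 − 0.145102) = 0.599481 − (0.000416)/(-0.153342) = 0.602196

0.6022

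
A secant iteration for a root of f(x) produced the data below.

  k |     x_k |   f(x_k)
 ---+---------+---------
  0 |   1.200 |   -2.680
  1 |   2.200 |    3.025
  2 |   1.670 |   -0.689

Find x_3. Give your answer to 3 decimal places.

1.768

x_3 = 1.670 − (-0.689)·(1.670 − 2.200) / (-0.689 − 3.025)
   = 1.670 − (0.36517)/(-3.71400) = 1.76832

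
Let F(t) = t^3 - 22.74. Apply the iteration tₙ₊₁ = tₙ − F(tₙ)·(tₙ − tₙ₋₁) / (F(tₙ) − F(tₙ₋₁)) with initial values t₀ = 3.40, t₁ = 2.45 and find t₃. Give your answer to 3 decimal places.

2.844

F(3.40) = 16.56400, F(2.45) = -8.03387
t₂ = 2.45000 − (-8.03387)·(2.45000 − 3.40000) / (-8.03387 − 16.56400) = 2.45000 − (7.63218)/(-24.59787) = 2.76028
F(2.76028) = -1.70907
t₃ = 2.76028 − (-1.70907)·(2.76028 − 2.45000) / (-1.70907 − (-8.03387)) = 2.76028 − (-0.53029)/(6.32481) = 2.84412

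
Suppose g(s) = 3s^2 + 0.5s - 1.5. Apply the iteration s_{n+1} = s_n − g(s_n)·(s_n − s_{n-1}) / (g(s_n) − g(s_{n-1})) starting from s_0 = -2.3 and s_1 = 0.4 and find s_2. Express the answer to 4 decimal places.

g(-2.3) = 13.220000, g(0.4) = -0.820000
s_2 = 0.400000 − (-0.820000)·(0.400000 − (-2.300000)) / (-0.820000 − 13.220000) = 0.400000 − (-2.214000)/(-14.040000) = 0.242308

0.2423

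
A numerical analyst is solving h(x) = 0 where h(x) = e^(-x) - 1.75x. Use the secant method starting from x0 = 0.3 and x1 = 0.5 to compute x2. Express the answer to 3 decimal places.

h(0.3) = 0.21582, h(0.5) = -0.26847
x2 = 0.50000 − (-0.26847)·(0.50000 − 0.30000) / (-0.26847 − 0.21582) = 0.50000 − (-0.05369)/(-0.48429) = 0.38913

0.389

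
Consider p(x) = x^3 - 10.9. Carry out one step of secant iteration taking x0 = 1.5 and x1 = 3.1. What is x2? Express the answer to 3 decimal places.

1.956

p(1.5) = -7.52500, p(3.1) = 18.89100
x2 = 3.10000 − 18.89100·(3.10000 − 1.50000) / (18.89100 − (-7.52500)) = 3.10000 − (30.22560)/(26.41600) = 1.95578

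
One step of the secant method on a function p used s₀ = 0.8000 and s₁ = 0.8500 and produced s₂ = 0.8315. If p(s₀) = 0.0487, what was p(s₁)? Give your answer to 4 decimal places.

The secant line through (0.8000, 0.0487) and (0.8500, p(s₁)) crosses zero at s₂ = 0.8315.
So (0.8000, 0.0487), (0.8500, p(s₁)), (0.8315, 0) are collinear:
p(s₁) = 0.0487 · (0.8500 − 0.8315) / (0.8000 − 0.8315) = 0.0487 · (0.018500)/(-0.031500) = -0.028602

-0.0286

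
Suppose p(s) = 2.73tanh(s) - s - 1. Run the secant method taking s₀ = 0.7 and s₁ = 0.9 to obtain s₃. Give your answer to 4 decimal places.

p(0.7) = -0.050076, p(0.9) = 0.055493
s₂ = 0.900000 − 0.055493·(0.900000 − 0.700000) / (0.055493 − (-0.050076)) = 0.900000 − (0.011099)/(0.105569) = 0.794869
p(0.794869) = 0.010093
s₃ = 0.794869 − 0.010093·(0.794869 − 0.900000) / (0.010093 − 0.055493) = 0.794869 − (-0.001061)/(-0.045400) = 0.771495

0.7715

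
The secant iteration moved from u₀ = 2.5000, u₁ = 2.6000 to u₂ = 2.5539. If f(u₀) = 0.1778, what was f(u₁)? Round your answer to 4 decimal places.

The secant line through (2.5000, 0.1778) and (2.6000, f(u₁)) crosses zero at u₂ = 2.5539.
So (2.5000, 0.1778), (2.6000, f(u₁)), (2.5539, 0) are collinear:
f(u₁) = 0.1778 · (2.6000 − 2.5539) / (2.5000 − 2.5539) = 0.1778 · (0.046100)/(-0.053900) = -0.152070

-0.1521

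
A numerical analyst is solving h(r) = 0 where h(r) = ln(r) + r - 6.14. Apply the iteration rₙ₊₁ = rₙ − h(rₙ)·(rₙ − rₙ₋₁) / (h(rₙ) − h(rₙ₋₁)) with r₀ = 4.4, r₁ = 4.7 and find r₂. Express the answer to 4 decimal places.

h(4.4) = -0.258395, h(4.7) = 0.107563
r₂ = 4.700000 − 0.107563·(4.700000 − 4.400000) / (0.107563 − (-0.258395)) = 4.700000 − (0.032269)/(0.365958) = 4.611824

4.6118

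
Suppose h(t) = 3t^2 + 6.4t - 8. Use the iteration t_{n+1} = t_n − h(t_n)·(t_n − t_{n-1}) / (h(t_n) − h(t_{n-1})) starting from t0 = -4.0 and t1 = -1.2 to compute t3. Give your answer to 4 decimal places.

h(-4.0) = 14.400000, h(-1.2) = -11.360000
t2 = -1.200000 − (-11.360000)·(-1.200000 − (-4.000000)) / (-11.360000 − 14.400000) = -1.200000 − (-31.808000)/(-25.760000) = -2.434783
h(-2.434783) = -5.798110
t3 = -2.434783 − (-5.798110)·(-2.434783 − (-1.200000)) / (-5.798110 − (-11.360000)) = -2.434783 − (7.159405)/(5.561890) = -3.722008

-3.7220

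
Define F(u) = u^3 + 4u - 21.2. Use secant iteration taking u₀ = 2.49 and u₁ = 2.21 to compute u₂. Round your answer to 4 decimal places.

2.2861

F(2.49) = 4.198249, F(2.21) = -1.566139
u₂ = 2.210000 − (-1.566139)·(2.210000 − 2.490000) / (-1.566139 − 4.198249) = 2.210000 − (0.438519)/(-5.764388) = 2.286074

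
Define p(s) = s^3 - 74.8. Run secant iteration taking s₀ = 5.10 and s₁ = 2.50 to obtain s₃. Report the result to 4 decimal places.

4.4505

p(5.10) = 57.851000, p(2.50) = -59.175000
s₂ = 2.500000 − (-59.175000)·(2.500000 − 5.100000) / (-59.175000 − 57.851000) = 2.500000 − (153.855000)/(-117.026000) = 3.814708
p(3.814708) = -19.288387
s₃ = 3.814708 − (-19.288387)·(3.814708 − 2.500000) / (-19.288387 − (-59.175000)) = 3.814708 − (-25.358594)/(39.886613) = 4.450475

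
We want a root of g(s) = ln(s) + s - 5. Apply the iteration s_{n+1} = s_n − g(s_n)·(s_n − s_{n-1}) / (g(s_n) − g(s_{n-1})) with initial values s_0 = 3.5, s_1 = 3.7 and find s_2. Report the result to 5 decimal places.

3.69348

g(3.5) = -0.2472370, g(3.7) = 0.0083328
s_2 = 3.7000000 − 0.0083328·(3.7000000 − 3.5000000) / (0.0083328 − (-0.2472370)) = 3.7000000 − (0.0016666)/(0.2555699) = 3.6934790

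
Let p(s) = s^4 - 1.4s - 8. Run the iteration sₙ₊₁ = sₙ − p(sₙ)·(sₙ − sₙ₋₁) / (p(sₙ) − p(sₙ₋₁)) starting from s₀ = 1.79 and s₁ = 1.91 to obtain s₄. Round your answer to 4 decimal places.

p(1.79) = -0.239743, p(1.91) = 2.634634
s₂ = 1.910000 − 2.634634·(1.910000 − 1.790000) / (2.634634 − (-0.239743)) = 1.910000 − (0.316156)/(2.874377) = 1.800009
p(1.800009) = -0.022206
s₃ = 1.800009 − (-0.022206)·(1.800009 − 1.910000) / (-0.022206 − 2.634634) = 1.800009 − (0.002442)/(-2.656840) = 1.800928
p(1.800928) = -0.002031
s₄ = 1.800928 − (-0.002031)·(1.800928 − 1.800009) / (-0.002031 − (-0.022206)) = 1.800928 − (-0.000002)/(0.020176) = 1.801021

1.8010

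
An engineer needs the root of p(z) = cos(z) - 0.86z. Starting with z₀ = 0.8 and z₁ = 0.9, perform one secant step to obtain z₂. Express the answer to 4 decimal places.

0.8054

p(0.8) = 0.008707, p(0.9) = -0.152390
z₂ = 0.900000 − (-0.152390)·(0.900000 − 0.800000) / (-0.152390 − 0.008707) = 0.900000 − (-0.015239)/(-0.161097) = 0.805405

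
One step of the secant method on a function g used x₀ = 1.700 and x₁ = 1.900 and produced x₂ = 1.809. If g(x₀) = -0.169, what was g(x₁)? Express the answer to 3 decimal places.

The secant line through (1.700, -0.169) and (1.900, g(x₁)) crosses zero at x₂ = 1.809.
So (1.700, -0.169), (1.900, g(x₁)), (1.809, 0) are collinear:
g(x₁) = -0.169 · (1.900 − 1.809) / (1.700 − 1.809) = -0.169 · (0.09100)/(-0.10900) = 0.14109

0.141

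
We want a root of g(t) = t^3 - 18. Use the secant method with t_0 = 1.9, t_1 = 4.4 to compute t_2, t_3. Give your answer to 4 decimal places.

2.2556, 2.4454

g(1.9) = -11.141000, g(4.4) = 67.184000
t_2 = 4.400000 − 67.184000·(4.400000 − 1.900000) / (67.184000 − (-11.141000)) = 4.400000 − (167.960000)/(78.325000) = 2.255602
g(2.255602) = -6.524088
t_3 = 2.255602 − (-6.524088)·(2.255602 − 4.400000) / (-6.524088 − 67.184000) = 2.255602 − (13.990243)/(-73.708088) = 2.445408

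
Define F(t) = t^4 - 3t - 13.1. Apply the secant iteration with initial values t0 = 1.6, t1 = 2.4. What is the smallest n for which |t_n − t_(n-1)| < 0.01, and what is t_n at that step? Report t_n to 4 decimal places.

n = 5, t_n = 2.0985

F(1.6) = -11.346400, F(2.4) = 12.877600
t2 = 2.400000 − 12.877600·(0.800000)/(24.224000) = 1.974716;  |Δ| = 0.425284
F(1.974716) = -3.818023
t3 = 1.974716 − (-3.818023)·(-0.425284)/(-16.695623) = 2.071972;  |Δ| = 0.097256
F(2.071972) = -0.885495
t4 = 2.071972 − (-0.885495)·(0.097256)/(2.932528) = 2.101339;  |Δ| = 0.029367
F(2.101339) = 0.093719
t5 = 2.101339 − 0.093719·(0.029367)/(0.979213) = 2.098528;  |Δ| = 0.002811
|t5 − t4| = 0.002811 < 0.01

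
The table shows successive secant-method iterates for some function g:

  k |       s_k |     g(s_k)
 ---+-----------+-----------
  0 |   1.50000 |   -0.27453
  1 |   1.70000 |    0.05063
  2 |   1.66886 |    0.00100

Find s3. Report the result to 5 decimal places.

1.66823

s3 = 1.66886 − 0.00100·(1.66886 − 1.70000) / (0.00100 − 0.05063)
   = 1.66886 − (-0.0000311)/(-0.0496300) = 1.6682326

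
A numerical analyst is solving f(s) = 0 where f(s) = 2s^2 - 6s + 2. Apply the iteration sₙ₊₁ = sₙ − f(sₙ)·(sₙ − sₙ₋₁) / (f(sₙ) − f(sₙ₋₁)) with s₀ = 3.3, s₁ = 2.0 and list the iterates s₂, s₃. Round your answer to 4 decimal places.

2.4348, 2.6970

f(3.3) = 3.980000, f(2.0) = -2.000000
s₂ = 2.000000 − (-2.000000)·(2.000000 − 3.300000) / (-2.000000 − 3.980000) = 2.000000 − (2.600000)/(-5.980000) = 2.434783
f(2.434783) = -0.752363
s₃ = 2.434783 − (-0.752363)·(2.434783 − 2.000000) / (-0.752363 − (-2.000000)) = 2.434783 − (-0.327114)/(1.247637) = 2.696970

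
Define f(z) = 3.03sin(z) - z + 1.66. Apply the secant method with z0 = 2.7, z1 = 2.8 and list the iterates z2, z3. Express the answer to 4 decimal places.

2.7671, 2.7674

f(2.7) = 0.254961, f(2.8) = -0.124986
z2 = 2.800000 − (-0.124986)·(2.800000 − 2.700000) / (-0.124986 − 0.254961) = 2.800000 − (-0.012499)/(-0.379947) = 2.767104
f(2.767104) = 0.001258
z3 = 2.767104 − 0.001258·(2.767104 − 2.800000) / (0.001258 − (-0.124986)) = 2.767104 − (-0.000041)/(0.126244) = 2.767432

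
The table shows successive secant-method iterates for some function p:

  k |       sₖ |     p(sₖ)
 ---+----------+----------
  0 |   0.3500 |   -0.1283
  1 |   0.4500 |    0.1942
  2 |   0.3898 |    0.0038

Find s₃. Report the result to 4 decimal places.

s₃ = 0.3898 − 0.0038·(0.3898 − 0.4500) / (0.0038 − 0.1942)
   = 0.3898 − (-0.000229)/(-0.190400) = 0.388599

0.3886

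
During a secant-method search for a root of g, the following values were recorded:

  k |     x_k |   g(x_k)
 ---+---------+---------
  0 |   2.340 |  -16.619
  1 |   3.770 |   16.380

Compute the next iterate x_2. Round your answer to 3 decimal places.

x_2 = 3.770 − 16.380·(3.770 − 2.340) / (16.380 − (-16.619))
   = 3.770 − (23.42340)/(32.99900) = 3.06018

3.060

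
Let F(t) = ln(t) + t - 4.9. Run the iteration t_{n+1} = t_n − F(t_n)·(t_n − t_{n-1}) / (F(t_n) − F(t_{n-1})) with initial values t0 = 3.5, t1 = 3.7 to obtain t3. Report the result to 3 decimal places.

3.615

F(3.5) = -0.14724, F(3.7) = 0.10833
t2 = 3.70000 − 0.10833·(3.70000 − 3.50000) / (0.10833 − (-0.14724)) = 3.70000 − (0.02167)/(0.25557) = 3.61522
F(3.61522) = 0.00038
t3 = 3.61522 − 0.00038·(3.61522 − 3.70000) / (0.00038 − 0.10833) = 3.61522 − (-0.00003)/(-0.10796) = 3.61493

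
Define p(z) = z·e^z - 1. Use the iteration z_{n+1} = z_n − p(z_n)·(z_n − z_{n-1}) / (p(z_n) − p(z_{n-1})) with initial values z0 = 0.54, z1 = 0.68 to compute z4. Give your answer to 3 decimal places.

p(0.54) = -0.07336, p(0.68) = 0.34224
z2 = 0.68000 − 0.34224·(0.68000 − 0.54000) / (0.34224 − (-0.07336)) = 0.68000 − (0.04791)/(0.41559) = 0.56471
p(0.56471) = -0.00671
z3 = 0.56471 − (-0.00671)·(0.56471 − 0.68000) / (-0.00671 − 0.34224) = 0.56471 − (0.00077)/(-0.34894) = 0.56693
p(0.56693) = -0.00060
z4 = 0.56693 − (-0.00060)·(0.56693 − 0.56471) / (-0.00060 − (-0.00671)) = 0.56693 − (0.00000)/(0.00611) = 0.56714

0.567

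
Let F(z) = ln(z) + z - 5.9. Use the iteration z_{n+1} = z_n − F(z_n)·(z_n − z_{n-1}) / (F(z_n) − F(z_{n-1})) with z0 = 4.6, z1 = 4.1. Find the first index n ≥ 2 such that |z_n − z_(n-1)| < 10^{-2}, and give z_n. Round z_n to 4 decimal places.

n = 3, z_n = 4.4150

F(4.6) = 0.226056, F(4.1) = -0.389013
z2 = 4.100000 − (-0.389013)·(-0.500000)/(-0.615069) = 4.416235;  |Δ| = 0.316235
F(4.416235) = 0.001523
z3 = 4.416235 − 0.001523·(0.316235)/(0.390536) = 4.415002;  |Δ| = 0.001233
|z3 − z2| = 0.001233 < 10^{-2}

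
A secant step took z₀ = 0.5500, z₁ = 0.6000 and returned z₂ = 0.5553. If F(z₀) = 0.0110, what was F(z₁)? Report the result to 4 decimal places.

The secant line through (0.5500, 0.0110) and (0.6000, F(z₁)) crosses zero at z₂ = 0.5553.
So (0.5500, 0.0110), (0.6000, F(z₁)), (0.5553, 0) are collinear:
F(z₁) = 0.0110 · (0.6000 − 0.5553) / (0.5500 − 0.5553) = 0.0110 · (0.044700)/(-0.005300) = -0.092774

-0.0928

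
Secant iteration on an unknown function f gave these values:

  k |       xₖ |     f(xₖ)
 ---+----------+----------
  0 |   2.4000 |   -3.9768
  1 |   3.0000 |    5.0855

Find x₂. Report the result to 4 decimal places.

2.6633

x₂ = 3.0000 − 5.0855·(3.0000 − 2.4000) / (5.0855 − (-3.9768))
   = 3.0000 − (3.051300)/(9.062300) = 2.663297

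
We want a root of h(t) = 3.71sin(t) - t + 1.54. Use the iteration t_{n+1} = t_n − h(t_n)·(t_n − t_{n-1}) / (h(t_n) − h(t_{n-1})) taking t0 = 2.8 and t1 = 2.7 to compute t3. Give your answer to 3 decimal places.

2.796

h(2.8) = -0.01719, h(2.7) = 0.42558
t2 = 2.70000 − 0.42558·(2.70000 − 2.80000) / (0.42558 − (-0.01719)) = 2.70000 − (-0.04256)/(0.44277) = 2.79612
h(2.79612) = 0.00025
t3 = 2.79612 − 0.00025·(2.79612 − 2.70000) / (0.00025 − 0.42558) = 2.79612 − (0.00002)/(-0.42533) = 2.79617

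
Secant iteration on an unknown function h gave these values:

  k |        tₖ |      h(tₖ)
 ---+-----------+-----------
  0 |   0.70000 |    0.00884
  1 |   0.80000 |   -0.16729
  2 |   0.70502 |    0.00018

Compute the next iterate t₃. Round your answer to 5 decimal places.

t₃ = 0.70502 − 0.00018·(0.70502 − 0.80000) / (0.00018 − (-0.16729))
   = 0.70502 − (-0.0000171)/(0.1674700) = 0.7051221

0.70512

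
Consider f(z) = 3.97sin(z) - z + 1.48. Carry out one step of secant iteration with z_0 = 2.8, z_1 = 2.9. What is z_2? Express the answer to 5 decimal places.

2.80206

f(2.8) = 0.0099030, f(2.9) = -0.4701802
z_2 = 2.9000000 − (-0.4701802)·(2.9000000 − 2.8000000) / (-0.4701802 − 0.0099030) = 2.9000000 − (-0.0470180)/(-0.4800831) = 2.8020628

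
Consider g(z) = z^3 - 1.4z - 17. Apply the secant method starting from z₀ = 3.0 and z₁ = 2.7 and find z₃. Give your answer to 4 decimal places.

2.7526

g(3.0) = 5.800000, g(2.7) = -1.097000
z₂ = 2.700000 − (-1.097000)·(2.700000 − 3.000000) / (-1.097000 − 5.800000) = 2.700000 − (0.329100)/(-6.897000) = 2.747716
g(2.747716) = -0.101694
z₃ = 2.747716 − (-0.101694)·(2.747716 − 2.700000) / (-0.101694 − (-1.097000)) = 2.747716 − (-0.004852)/(0.995306) = 2.752592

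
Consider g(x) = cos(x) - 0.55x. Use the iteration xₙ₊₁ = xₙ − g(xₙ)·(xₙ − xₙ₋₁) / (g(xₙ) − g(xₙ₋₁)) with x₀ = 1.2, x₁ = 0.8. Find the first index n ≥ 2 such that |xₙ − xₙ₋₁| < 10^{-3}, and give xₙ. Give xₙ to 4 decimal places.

n = 4, xₙ = 0.9930

g(1.2) = -0.297642, g(0.8) = 0.256707
x₂ = 0.800000 − 0.256707·(-0.400000)/(0.554349) = 0.985231;  |Δ| = 0.185231
g(0.985231) = 0.010793
x₃ = 0.985231 − 0.010793·(0.185231)/(-0.245913) = 0.993361;  |Δ| = 0.008130
g(0.993361) = -0.000472
x₄ = 0.993361 − (-0.000472)·(0.008130)/(-0.011265) = 0.993021;  |Δ| = 0.000341
|x₄ − x₃| = 0.000341 < 10^{-3}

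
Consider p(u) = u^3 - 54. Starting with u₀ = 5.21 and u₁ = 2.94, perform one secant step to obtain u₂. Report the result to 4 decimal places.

p(5.21) = 87.420761, p(2.94) = -28.587816
u₂ = 2.940000 − (-28.587816)·(2.940000 − 5.210000) / (-28.587816 − 87.420761) = 2.940000 − (64.894342)/(-116.008577) = 3.499393

3.4994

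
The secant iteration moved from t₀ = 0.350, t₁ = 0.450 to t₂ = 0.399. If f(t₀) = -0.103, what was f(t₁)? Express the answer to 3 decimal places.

0.107

The secant line through (0.350, -0.103) and (0.450, f(t₁)) crosses zero at t₂ = 0.399.
So (0.350, -0.103), (0.450, f(t₁)), (0.399, 0) are collinear:
f(t₁) = -0.103 · (0.450 − 0.399) / (0.350 − 0.399) = -0.103 · (0.05100)/(-0.04900) = 0.10720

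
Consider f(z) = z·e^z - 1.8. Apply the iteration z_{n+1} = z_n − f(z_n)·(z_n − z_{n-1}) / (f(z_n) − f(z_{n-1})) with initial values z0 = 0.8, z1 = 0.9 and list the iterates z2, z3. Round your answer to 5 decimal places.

f(0.8) = -0.0195673, f(0.9) = 0.4136428
z2 = 0.9000000 − 0.4136428·(0.9000000 − 0.8000000) / (0.4136428 − (-0.0195673)) = 0.9000000 − (0.0413643)/(0.4332101) = 0.8045168
f(0.8045168) = -0.0014094
z3 = 0.8045168 − (-0.0014094)·(0.8045168 − 0.9000000) / (-0.0014094 − 0.4136428) = 0.8045168 − (0.0001346)/(-0.4150522) = 0.8048410

0.80452, 0.80484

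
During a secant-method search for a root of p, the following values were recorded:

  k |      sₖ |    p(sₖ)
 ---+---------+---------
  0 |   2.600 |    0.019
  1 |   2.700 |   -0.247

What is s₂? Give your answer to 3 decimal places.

s₂ = 2.700 − (-0.247)·(2.700 − 2.600) / (-0.247 − 0.019)
   = 2.700 − (-0.02470)/(-0.26600) = 2.60714

2.607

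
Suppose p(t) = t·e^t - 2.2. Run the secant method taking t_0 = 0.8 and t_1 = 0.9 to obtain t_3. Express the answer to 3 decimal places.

p(0.8) = -0.41957, p(0.9) = 0.01364
t_2 = 0.90000 − 0.01364·(0.90000 − 0.80000) / (0.01364 − (-0.41957)) = 0.90000 − (0.00136)/(0.43321) = 0.89685
p(0.89685) = -0.00104
t_3 = 0.89685 − (-0.00104)·(0.89685 − 0.90000) / (-0.00104 − 0.01364) = 0.89685 − (0.00000)/(-0.01468) = 0.89707

0.897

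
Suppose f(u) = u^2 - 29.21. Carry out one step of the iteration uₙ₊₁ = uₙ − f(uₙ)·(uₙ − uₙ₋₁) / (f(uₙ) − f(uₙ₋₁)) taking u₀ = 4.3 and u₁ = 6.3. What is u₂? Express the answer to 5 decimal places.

5.31132

f(4.3) = -10.7200000, f(6.3) = 10.4800000
u₂ = 6.3000000 − 10.4800000·(6.3000000 − 4.3000000) / (10.4800000 − (-10.7200000)) = 6.3000000 − (20.9600000)/(21.2000000) = 5.3113208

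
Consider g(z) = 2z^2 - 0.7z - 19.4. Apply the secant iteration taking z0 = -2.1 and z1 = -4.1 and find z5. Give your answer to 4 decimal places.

-2.9444

g(-2.1) = -9.110000, g(-4.1) = 17.090000
z2 = -4.100000 − 17.090000·(-4.100000 − (-2.100000)) / (17.090000 − (-9.110000)) = -4.100000 − (-34.180000)/(26.200000) = -2.795420
g(-2.795420) = -1.814462
z3 = -2.795420 − (-1.814462)·(-2.795420 − (-4.100000)) / (-1.814462 − 17.090000) = -2.795420 − (-2.367111)/(-18.904462) = -2.920634
g(-2.920634) = -0.295347
z4 = -2.920634 − (-0.295347)·(-2.920634 − (-2.795420)) / (-0.295347 − (-1.814462)) = -2.920634 − (0.036982)/(1.519115) = -2.944979
g(-2.944979) = 0.007282
z5 = -2.944979 − 0.007282·(-2.944979 − (-2.920634)) / (0.007282 − (-0.295347)) = -2.944979 − (-0.000177)/(0.302629) = -2.944393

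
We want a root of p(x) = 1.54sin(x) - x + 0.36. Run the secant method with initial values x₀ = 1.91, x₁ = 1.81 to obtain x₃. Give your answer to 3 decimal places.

p(1.91) = -0.09775, p(1.81) = 0.04615
x₂ = 1.81000 − 0.04615·(1.81000 − 1.91000) / (0.04615 − (-0.09775)) = 1.81000 − (-0.00462)/(0.14390) = 1.84207
p(1.84207) = 0.00161
x₃ = 1.84207 − 0.00161·(1.84207 − 1.81000) / (0.00161 − 0.04615) = 1.84207 − (0.00005)/(-0.04454) = 1.84323

1.843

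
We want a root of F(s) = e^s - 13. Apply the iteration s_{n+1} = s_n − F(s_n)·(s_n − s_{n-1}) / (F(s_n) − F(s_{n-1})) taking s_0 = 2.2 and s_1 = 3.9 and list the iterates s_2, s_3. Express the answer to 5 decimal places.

F(2.2) = -3.9749865, F(3.9) = 36.4024491
s_2 = 3.9000000 − 36.4024491·(3.9000000 − 2.2000000) / (36.4024491 − (-3.9749865)) = 3.9000000 − (61.8841635)/(40.3774356) = 2.3673578
F(2.3673578) = -2.3308355
s_3 = 2.3673578 − (-2.3308355)·(2.3673578 − 3.9000000) / (-2.3308355 − 36.4024491) = 2.3673578 − (3.5723370)/(-38.7332846) = 2.4595869

2.36736, 2.45959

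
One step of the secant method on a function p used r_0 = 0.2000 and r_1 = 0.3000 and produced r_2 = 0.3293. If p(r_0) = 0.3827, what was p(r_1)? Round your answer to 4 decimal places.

0.0867

The secant line through (0.2000, 0.3827) and (0.3000, p(r_1)) crosses zero at r_2 = 0.3293.
So (0.2000, 0.3827), (0.3000, p(r_1)), (0.3293, 0) are collinear:
p(r_1) = 0.3827 · (0.3000 − 0.3293) / (0.2000 − 0.3293) = 0.3827 · (-0.029300)/(-0.129300) = 0.086722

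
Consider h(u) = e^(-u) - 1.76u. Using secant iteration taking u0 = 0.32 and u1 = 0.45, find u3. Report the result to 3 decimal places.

h(0.32) = 0.16295, h(0.45) = -0.15437
u2 = 0.45000 − (-0.15437)·(0.45000 − 0.32000) / (-0.15437 − 0.16295) = 0.45000 − (-0.02007)/(-0.31732) = 0.38676
h(0.38676) = -0.00144
u3 = 0.38676 − (-0.00144)·(0.38676 − 0.45000) / (-0.00144 − (-0.15437)) = 0.38676 − (0.00009)/(0.15294) = 0.38616

0.386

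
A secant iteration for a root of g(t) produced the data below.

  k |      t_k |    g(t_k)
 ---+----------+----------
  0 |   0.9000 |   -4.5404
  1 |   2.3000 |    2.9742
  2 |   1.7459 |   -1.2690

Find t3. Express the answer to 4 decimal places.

1.9116

t3 = 1.7459 − (-1.2690)·(1.7459 − 2.3000) / (-1.2690 − 2.9742)
   = 1.7459 − (0.703153)/(-4.243200) = 1.911613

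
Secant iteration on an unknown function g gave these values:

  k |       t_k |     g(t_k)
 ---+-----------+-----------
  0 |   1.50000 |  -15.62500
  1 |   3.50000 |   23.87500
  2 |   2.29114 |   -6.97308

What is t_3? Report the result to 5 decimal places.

t_3 = 2.29114 − (-6.97308)·(2.29114 − 3.50000) / (-6.97308 − 23.87500)
   = 2.29114 − (8.4294775)/(-30.8480800) = 2.5643978

2.56440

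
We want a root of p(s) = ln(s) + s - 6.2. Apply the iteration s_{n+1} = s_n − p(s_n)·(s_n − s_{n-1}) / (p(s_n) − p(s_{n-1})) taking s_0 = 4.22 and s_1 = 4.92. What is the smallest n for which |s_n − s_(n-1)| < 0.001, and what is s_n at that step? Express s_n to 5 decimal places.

p(4.22) = -0.5401649, p(4.92) = 0.3133085
s_2 = 4.9200000 − 0.3133085·(0.7000000)/(0.8534734) = 4.6630313;  |Δ| = 0.2569687
p(4.6630313) = 0.0026970
s_3 = 4.6630313 − 0.0026970·(-0.2569687)/(-0.3106115) = 4.6608000;  |Δ| = 0.0022312
p(4.6608000) = -0.0000128
s_4 = 4.6608000 − (-0.0000128)·(-0.0022312)/(-0.0027098) = 4.6608106;  |Δ| = 0.0000106
|s_4 − s_3| = 0.0000106 < 0.001

n = 4, s_n = 4.66081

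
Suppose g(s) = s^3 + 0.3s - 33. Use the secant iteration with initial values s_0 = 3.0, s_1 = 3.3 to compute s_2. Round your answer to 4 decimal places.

3.1695

g(3.0) = -5.100000, g(3.3) = 3.927000
s_2 = 3.300000 − 3.927000·(3.300000 − 3.000000) / (3.927000 − (-5.100000)) = 3.300000 − (1.178100)/(9.027000) = 3.169492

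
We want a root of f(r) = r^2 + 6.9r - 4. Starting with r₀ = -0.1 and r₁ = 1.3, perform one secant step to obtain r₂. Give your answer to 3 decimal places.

f(-0.1) = -4.68000, f(1.3) = 6.66000
r₂ = 1.30000 − 6.66000·(1.30000 − (-0.10000)) / (6.66000 − (-4.68000)) = 1.30000 − (9.32400)/(11.34000) = 0.47778

0.478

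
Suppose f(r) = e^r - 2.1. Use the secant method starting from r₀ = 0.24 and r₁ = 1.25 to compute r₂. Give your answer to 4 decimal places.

0.6172

f(0.24) = -0.828751, f(1.25) = 1.390343
r₂ = 1.250000 − 1.390343·(1.250000 − 0.240000) / (1.390343 − (-0.828751)) = 1.250000 − (1.404246)/(2.219094) = 0.617198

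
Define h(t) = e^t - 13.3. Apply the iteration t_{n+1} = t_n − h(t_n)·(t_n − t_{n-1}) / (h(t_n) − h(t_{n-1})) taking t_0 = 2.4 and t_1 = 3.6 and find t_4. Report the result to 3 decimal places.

2.589

h(2.4) = -2.27682, h(3.6) = 23.29823
t_2 = 3.60000 − 23.29823·(3.60000 − 2.40000) / (23.29823 − (-2.27682)) = 3.60000 − (27.95788)/(25.57506) = 2.50683
h(2.50683) = -1.03401
t_3 = 2.50683 − (-1.03401)·(2.50683 − 3.60000) / (-1.03401 − 23.29823) = 2.50683 − (1.13035)/(-24.33225) = 2.55329
h(2.55329) = -0.45076
t_4 = 2.55329 − (-0.45076)·(2.55329 − 2.50683) / (-0.45076 − (-1.03401)) = 2.55329 − (-0.02094)/(0.58326) = 2.58919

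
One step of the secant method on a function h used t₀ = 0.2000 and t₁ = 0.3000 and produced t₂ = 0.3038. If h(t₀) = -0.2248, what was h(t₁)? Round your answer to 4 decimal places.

The secant line through (0.2000, -0.2248) and (0.3000, h(t₁)) crosses zero at t₂ = 0.3038.
So (0.2000, -0.2248), (0.3000, h(t₁)), (0.3038, 0) are collinear:
h(t₁) = -0.2248 · (0.3000 − 0.3038) / (0.2000 − 0.3038) = -0.2248 · (-0.003800)/(-0.103800) = -0.008230

-0.0082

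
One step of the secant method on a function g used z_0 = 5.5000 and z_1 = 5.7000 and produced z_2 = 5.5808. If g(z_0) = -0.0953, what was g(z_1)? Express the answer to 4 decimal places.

The secant line through (5.5000, -0.0953) and (5.7000, g(z_1)) crosses zero at z_2 = 5.5808.
So (5.5000, -0.0953), (5.7000, g(z_1)), (5.5808, 0) are collinear:
g(z_1) = -0.0953 · (5.7000 − 5.5808) / (5.5000 − 5.5808) = -0.0953 · (0.119200)/(-0.080800) = 0.140591

0.1406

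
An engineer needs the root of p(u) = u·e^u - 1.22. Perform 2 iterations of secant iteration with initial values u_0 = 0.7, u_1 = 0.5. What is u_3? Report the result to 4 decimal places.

0.6428

p(0.7) = 0.189627, p(0.5) = -0.395639
u_2 = 0.500000 − (-0.395639)·(0.500000 − 0.700000) / (-0.395639 − 0.189627) = 0.500000 − (0.079128)/(-0.585266) = 0.635200
p(0.635200) = -0.021124
u_3 = 0.635200 − (-0.021124)·(0.635200 − 0.500000) / (-0.021124 − (-0.395639)) = 0.635200 − (-0.002856)/(0.374515) = 0.642826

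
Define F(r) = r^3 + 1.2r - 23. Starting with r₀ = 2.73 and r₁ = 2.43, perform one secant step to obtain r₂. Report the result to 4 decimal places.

F(2.73) = 0.622417, F(2.43) = -5.735093
r₂ = 2.430000 − (-5.735093)·(2.430000 − 2.730000) / (-5.735093 − 0.622417) = 2.430000 − (1.720528)/(-6.357510) = 2.700629

2.7006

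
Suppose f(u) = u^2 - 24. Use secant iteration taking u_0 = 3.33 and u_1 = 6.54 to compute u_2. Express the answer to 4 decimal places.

f(3.33) = -12.911100, f(6.54) = 18.771600
u_2 = 6.540000 − 18.771600·(6.540000 − 3.330000) / (18.771600 − (-12.911100)) = 6.540000 − (60.256836)/(31.682700) = 4.638116

4.6381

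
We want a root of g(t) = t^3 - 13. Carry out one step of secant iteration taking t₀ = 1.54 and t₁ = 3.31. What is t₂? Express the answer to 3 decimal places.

2.047

g(1.54) = -9.34774, g(3.31) = 23.26469
t₂ = 3.31000 − 23.26469·(3.31000 − 1.54000) / (23.26469 − (-9.34774)) = 3.31000 − (41.17850)/(32.61243) = 2.04734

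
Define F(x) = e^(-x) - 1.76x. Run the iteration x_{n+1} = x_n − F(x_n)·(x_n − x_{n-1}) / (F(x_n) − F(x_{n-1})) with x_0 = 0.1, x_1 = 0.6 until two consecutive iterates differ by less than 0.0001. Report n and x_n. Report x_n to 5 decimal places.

n = 5, x_n = 0.38617

F(0.1) = 0.7288374, F(0.6) = -0.5071884
x_2 = 0.6000000 − (-0.5071884)·(0.5000000)/(-1.2360258) = 0.3948310;  |Δ| = 0.2051690
F(0.3948310) = -0.0211086
x_3 = 0.3948310 − (-0.0211086)·(-0.2051690)/(0.4860797) = 0.3859213;  |Δ| = 0.0089097
F(0.3859213) = 0.0006026
x_4 = 0.3859213 − 0.0006026·(-0.0089097)/(0.0217113) = 0.3861686;  |Δ| = 0.0002473
F(0.3861686) = -0.0000007
x_5 = 0.3861686 − (-0.0000007)·(0.0002473)/(-0.0006034) = 0.3861683;  |Δ| = 0.0000003
|x_5 − x_4| = 0.0000003 < 0.0001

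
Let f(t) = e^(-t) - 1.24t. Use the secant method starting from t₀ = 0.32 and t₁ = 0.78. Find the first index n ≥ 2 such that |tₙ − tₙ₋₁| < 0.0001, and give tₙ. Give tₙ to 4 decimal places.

f(0.32) = 0.329349, f(0.78) = -0.508794
t₂ = 0.780000 − (-0.508794)·(0.460000)/(-0.838143) = 0.500757;  |Δ| = 0.279243
f(0.500757) = -0.014868
t₃ = 0.500757 − (-0.014868)·(-0.279243)/(0.493926) = 0.492352;  |Δ| = 0.008406
f(0.492352) = 0.000671
t₄ = 0.492352 − 0.000671·(-0.008406)/(0.015539) = 0.492715;  |Δ| = 0.000363
f(0.492715) = -0.000001
t₅ = 0.492715 − (-0.000001)·(0.000363)/(-0.000672) = 0.492714;  |Δ| = 0.000000
|t₅ − t₄| = 0.000000 < 0.0001

n = 5, tₙ = 0.4927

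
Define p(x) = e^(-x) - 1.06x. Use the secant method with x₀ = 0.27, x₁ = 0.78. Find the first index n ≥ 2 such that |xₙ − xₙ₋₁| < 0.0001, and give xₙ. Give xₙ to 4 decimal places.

p(0.27) = 0.477179, p(0.78) = -0.368394
x₂ = 0.780000 − (-0.368394)·(0.510000)/(-0.845573) = 0.557806;  |Δ| = 0.222194
p(0.557806) = -0.018811
x₃ = 0.557806 − (-0.018811)·(-0.222194)/(0.349582) = 0.545850;  |Δ| = 0.011957
p(0.545850) = 0.000748
x₄ = 0.545850 − 0.000748·(-0.011957)/(0.019560) = 0.546307;  |Δ| = 0.000457
p(0.546307) = -0.000002
x₅ = 0.546307 − (-0.000002)·(0.000457)/(-0.000750) = 0.546306;  |Δ| = 0.000001
|x₅ − x₄| = 0.000001 < 0.0001

n = 5, xₙ = 0.5463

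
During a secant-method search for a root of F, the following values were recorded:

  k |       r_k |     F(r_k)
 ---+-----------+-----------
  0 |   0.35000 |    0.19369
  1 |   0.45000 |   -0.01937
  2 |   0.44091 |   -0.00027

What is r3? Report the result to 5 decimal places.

r3 = 0.44091 − (-0.00027)·(0.44091 − 0.45000) / (-0.00027 − (-0.01937))
   = 0.44091 − (0.0000025)/(0.0191000) = 0.4407815

0.44078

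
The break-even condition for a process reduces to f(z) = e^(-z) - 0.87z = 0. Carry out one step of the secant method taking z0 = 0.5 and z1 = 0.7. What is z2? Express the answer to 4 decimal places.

0.6208

f(0.5) = 0.171531, f(0.7) = -0.112415
z2 = 0.700000 − (-0.112415)·(0.700000 − 0.500000) / (-0.112415 − 0.171531) = 0.700000 − (-0.022483)/(-0.283945) = 0.620819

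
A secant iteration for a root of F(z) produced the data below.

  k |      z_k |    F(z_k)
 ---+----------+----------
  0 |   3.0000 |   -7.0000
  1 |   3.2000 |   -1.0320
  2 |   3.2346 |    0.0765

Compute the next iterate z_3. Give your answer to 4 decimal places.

3.2322

z_3 = 3.2346 − 0.0765·(3.2346 − 3.2000) / (0.0765 − (-1.0320))
   = 3.2346 − (0.002647)/(1.108500) = 3.232212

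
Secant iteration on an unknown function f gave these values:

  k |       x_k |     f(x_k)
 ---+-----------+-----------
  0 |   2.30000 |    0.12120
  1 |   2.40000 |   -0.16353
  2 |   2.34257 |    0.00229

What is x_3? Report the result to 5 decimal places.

2.34336

x_3 = 2.34257 − 0.00229·(2.34257 − 2.40000) / (0.00229 − (-0.16353))
   = 2.34257 − (-0.0001315)/(0.1658200) = 2.3433631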